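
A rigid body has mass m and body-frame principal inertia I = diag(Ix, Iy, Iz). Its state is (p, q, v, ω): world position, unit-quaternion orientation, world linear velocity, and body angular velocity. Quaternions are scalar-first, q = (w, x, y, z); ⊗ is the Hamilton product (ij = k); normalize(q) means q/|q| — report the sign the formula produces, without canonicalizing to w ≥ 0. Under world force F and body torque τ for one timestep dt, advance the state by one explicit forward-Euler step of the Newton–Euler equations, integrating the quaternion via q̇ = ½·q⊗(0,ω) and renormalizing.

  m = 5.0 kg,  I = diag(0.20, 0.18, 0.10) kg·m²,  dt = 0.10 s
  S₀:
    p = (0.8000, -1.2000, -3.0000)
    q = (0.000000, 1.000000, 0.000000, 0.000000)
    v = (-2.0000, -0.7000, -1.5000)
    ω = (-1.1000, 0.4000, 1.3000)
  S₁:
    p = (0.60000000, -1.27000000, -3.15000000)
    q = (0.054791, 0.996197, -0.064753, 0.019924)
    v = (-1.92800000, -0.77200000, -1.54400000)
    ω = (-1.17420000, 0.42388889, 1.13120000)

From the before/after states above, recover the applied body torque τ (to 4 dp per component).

rate change Δω = (-0.07420000, 0.02388889, -0.16880000)
applied torque τ = (-0.1900, -0.1000, -0.1600)

τ = (-0.1900, -0.1000, -0.1600)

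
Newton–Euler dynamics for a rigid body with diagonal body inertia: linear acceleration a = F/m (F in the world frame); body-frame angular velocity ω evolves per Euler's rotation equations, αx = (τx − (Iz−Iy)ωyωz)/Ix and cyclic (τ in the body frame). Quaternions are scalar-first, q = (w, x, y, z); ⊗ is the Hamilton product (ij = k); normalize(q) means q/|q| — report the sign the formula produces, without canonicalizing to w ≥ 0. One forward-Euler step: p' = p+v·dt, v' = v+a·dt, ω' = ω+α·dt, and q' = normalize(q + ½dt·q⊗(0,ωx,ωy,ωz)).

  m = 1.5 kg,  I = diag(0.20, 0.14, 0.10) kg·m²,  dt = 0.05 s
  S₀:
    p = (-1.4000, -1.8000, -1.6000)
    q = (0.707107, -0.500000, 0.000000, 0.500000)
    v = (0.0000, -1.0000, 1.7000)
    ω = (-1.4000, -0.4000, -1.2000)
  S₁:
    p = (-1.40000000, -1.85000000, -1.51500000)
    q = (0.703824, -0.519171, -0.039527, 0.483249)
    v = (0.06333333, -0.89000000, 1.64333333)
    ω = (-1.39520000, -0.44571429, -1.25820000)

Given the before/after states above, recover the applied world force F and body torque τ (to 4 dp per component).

F = (1.9000, 3.3000, -1.7000)
τ = (0.0000, 0.0400, -0.1500)

rate change Δω = (0.00480000, -0.04571429, -0.05820000)
precession coupling = (-0.0192, 0.1680, -0.0336)
applied torque τ = (0.0000, 0.0400, -0.1500)
velocity change Δv = (0.06333333, 0.11000000, -0.05666667)
applied force F = (1.9000, 3.3000, -1.7000)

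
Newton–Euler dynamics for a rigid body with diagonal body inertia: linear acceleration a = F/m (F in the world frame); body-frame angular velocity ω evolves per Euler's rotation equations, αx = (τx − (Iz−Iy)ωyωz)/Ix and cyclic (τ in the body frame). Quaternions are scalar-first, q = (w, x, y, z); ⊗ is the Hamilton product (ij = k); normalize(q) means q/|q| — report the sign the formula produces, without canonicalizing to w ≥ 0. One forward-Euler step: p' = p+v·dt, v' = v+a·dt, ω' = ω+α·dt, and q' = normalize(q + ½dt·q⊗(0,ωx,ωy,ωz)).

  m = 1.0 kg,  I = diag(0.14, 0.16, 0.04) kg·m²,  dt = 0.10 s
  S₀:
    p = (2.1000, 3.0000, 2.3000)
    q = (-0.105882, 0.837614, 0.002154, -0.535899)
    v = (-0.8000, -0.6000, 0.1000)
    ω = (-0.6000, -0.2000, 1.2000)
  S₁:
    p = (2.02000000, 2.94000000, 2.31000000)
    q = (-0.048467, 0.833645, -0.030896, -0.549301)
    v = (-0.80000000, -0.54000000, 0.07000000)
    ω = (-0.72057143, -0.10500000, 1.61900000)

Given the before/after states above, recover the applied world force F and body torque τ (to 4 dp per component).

F = (0.0000, 0.6000, -0.3000)
τ = (-0.1400, 0.0800, 0.1700)

velocity change Δv = (0.00000000, 0.06000000, -0.03000000)
m·(v₁−v₀)/dt = (0.0000, 0.6000, -0.3000)
ω₁ − ω₀ = (-0.12057143, 0.09500000, 0.41900000)
τ = I·(Δω/dt) + ω₀×(Iω₀) = (-0.1400, 0.0800, 0.1700)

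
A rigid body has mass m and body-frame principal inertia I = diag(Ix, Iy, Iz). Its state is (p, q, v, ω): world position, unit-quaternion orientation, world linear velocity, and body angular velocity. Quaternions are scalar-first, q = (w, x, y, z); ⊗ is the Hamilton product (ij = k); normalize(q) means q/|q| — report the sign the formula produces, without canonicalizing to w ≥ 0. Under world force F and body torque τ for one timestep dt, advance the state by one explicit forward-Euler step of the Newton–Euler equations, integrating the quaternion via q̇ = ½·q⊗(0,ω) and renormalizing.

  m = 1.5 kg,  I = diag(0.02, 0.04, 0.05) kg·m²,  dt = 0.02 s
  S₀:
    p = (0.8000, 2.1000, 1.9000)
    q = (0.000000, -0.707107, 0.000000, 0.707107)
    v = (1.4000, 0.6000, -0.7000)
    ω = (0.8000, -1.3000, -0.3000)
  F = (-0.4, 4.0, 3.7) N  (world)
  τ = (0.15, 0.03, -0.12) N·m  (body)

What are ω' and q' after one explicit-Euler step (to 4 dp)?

ω' = (0.9461, -1.2886, -0.3397)
q' = (0.0078, -0.6978, 0.0035, 0.7162)

ω×(Iω) gyroscopic = (0.0039, 0.0072, -0.0208)
angular accel α = (7.3050, 0.5700, -1.9840)
ω' = ω + α·dt = (0.9461, -1.2886, -0.3397)
2q̇ = q⊗(0,ω) = (0.7778177, 0.9192391, 0.3535535, 0.9192391)
q + ½dt·q⊗(0,ω), renormalized = (0.0078, -0.6978, 0.0035, 0.7162)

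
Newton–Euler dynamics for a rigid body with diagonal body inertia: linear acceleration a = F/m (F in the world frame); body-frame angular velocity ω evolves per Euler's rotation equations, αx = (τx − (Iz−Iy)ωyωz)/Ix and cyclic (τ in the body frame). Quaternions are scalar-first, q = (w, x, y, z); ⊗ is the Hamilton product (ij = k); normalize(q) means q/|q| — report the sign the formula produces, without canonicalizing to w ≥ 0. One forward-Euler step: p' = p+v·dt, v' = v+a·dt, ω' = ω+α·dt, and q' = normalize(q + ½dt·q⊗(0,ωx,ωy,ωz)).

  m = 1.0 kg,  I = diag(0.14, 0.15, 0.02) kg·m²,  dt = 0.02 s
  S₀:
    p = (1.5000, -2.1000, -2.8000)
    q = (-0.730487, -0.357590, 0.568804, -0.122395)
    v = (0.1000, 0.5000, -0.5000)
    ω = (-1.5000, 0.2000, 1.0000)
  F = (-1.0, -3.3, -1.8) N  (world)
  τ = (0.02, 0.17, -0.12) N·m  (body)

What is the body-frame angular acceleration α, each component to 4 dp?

ω×(Iω) gyroscopic = (-0.0260, -0.1800, -0.0030)
angular accel α = (0.3286, 2.3333, -5.8500)

α = (0.3286, 2.3333, -5.8500)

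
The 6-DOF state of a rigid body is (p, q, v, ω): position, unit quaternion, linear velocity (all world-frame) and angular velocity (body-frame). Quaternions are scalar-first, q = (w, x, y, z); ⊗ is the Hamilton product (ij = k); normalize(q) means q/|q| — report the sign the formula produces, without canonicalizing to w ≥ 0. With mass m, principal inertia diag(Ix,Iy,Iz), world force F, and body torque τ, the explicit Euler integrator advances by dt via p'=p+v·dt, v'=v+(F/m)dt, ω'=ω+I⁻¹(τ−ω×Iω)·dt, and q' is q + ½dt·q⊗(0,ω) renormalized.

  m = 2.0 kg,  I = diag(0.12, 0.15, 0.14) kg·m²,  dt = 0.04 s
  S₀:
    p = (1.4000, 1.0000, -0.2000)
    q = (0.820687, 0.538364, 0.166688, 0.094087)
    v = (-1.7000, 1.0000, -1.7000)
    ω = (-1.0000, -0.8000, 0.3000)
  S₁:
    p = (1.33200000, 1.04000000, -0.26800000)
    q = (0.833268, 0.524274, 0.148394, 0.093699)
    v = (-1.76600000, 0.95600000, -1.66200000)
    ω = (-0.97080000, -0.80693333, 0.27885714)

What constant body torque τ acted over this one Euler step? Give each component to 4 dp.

τ = (0.0900, -0.0200, -0.0500)

ω₁ − ω₀ = (0.02920000, -0.00693333, -0.02114286)
gyro term ω₀×Iω₀ = (0.0024, 0.0060, 0.0240)
I·α + gyro = (0.0900, -0.0200, -0.0500)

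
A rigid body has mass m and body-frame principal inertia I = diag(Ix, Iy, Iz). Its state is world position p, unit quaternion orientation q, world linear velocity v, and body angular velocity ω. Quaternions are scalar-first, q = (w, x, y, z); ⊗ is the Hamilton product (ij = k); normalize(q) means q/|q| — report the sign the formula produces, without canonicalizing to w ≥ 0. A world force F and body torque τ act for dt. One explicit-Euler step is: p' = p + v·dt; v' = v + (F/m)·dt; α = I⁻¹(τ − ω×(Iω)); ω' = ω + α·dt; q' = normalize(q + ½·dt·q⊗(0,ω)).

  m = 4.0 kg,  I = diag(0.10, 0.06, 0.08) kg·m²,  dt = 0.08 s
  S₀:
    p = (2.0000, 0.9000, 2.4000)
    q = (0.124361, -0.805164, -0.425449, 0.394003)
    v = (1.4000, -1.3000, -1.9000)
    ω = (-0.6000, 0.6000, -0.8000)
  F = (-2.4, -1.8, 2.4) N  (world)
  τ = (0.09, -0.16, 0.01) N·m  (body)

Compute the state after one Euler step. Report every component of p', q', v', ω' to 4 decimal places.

p' = (2.1120, 0.7960, 2.2480)
q' = (0.1277, -0.8031, -0.4572, 0.3601)
v' = (1.3520, -1.3360, -1.8520)
ω' = (-0.5203, 0.3739, -0.8044)

(τ − ω×Iω)/I = (0.9960, -2.8267, -0.0550)
ω' = ω + α·dt = (-0.5203, 0.3739, -0.8044)
2q̇ = q⊗(0,ω) = (0.0873734, 0.0293408, -0.8059164, -0.8378566)
q' = normalize(q + ½dt·q⊗(0,ω)) = (0.1277, -0.8031, -0.4572, 0.3601)
p' = p + v·dt = (2.1120, 0.7960, 2.2480)
v + (F/m)dt = (1.3520, -1.3360, -1.8520)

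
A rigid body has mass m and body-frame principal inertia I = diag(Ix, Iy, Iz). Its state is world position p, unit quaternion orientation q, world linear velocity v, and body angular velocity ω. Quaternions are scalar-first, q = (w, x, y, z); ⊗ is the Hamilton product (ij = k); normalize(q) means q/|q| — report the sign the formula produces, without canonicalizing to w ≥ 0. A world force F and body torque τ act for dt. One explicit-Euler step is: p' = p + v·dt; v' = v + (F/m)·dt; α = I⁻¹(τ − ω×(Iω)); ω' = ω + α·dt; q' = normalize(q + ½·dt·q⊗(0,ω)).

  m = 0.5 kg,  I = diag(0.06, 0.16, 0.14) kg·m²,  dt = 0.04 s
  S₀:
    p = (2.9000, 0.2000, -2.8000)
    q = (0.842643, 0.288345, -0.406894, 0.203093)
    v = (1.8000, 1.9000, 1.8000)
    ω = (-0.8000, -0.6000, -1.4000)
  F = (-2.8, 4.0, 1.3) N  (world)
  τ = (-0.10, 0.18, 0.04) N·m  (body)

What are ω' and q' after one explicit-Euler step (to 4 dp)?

(τ − ω×Iω)/I = (-1.3867, 1.6850, -0.0571)
ω + α·dt = (-0.8555, -0.5326, -1.4023)
Hamilton product q⊗(0,ω) = (0.2708698, 0.0173930, -0.2643772, -1.6782224)
q' = normalize(q + ½dt·q⊗(0,ω)) = (0.8476, 0.2885, -0.4119, 0.1694)

ω' = (-0.8555, -0.5326, -1.4023)
q' = (0.8476, 0.2885, -0.4119, 0.1694)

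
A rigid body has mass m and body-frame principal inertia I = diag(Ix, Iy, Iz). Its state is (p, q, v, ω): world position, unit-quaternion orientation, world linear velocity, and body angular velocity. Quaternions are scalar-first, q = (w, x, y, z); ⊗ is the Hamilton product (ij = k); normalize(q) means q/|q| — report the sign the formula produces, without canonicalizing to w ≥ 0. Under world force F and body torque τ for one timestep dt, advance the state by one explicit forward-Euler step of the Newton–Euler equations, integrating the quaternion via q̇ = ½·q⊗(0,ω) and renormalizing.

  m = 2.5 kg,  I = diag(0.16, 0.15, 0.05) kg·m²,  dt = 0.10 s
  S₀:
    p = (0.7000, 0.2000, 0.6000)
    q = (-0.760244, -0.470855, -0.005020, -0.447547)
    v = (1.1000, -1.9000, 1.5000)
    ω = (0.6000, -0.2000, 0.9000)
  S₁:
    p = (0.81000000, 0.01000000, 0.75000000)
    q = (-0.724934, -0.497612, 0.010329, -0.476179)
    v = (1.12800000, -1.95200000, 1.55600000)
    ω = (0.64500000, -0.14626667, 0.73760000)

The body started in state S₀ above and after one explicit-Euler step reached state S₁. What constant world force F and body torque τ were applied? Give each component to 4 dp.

F = (0.7000, -1.3000, 1.4000)
τ = (0.0900, 0.1400, -0.0800)

velocity change Δv = (0.02800000, -0.05200000, 0.05600000)
applied force F = (0.7000, -1.3000, 1.4000)
ω₁ − ω₀ = (0.04500000, 0.05373333, -0.16240000)
precession coupling = (0.0180, 0.0594, 0.0012)
I·α + gyro = (0.0900, 0.1400, -0.0800)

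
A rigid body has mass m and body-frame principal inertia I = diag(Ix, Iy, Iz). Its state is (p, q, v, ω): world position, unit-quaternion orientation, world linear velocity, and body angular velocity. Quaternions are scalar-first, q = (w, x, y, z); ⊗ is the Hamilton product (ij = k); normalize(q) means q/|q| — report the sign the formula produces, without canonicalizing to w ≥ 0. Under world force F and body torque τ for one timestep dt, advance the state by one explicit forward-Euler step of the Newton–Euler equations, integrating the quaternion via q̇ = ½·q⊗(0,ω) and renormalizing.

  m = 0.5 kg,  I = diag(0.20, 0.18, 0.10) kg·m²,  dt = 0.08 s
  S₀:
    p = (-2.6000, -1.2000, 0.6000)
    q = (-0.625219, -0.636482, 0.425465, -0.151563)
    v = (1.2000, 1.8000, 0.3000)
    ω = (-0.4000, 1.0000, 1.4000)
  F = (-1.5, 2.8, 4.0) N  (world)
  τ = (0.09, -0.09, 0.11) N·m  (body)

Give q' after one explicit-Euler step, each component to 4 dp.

q⊗(0,ω) = (-0.4678696, 0.9973016, 0.3264810, -1.3416026)
q' = normalize(q + ½dt·q⊗(0,ω)) = (-0.6423, -0.5951, 0.4374, -0.2047)

q' = (-0.6423, -0.5951, 0.4374, -0.2047)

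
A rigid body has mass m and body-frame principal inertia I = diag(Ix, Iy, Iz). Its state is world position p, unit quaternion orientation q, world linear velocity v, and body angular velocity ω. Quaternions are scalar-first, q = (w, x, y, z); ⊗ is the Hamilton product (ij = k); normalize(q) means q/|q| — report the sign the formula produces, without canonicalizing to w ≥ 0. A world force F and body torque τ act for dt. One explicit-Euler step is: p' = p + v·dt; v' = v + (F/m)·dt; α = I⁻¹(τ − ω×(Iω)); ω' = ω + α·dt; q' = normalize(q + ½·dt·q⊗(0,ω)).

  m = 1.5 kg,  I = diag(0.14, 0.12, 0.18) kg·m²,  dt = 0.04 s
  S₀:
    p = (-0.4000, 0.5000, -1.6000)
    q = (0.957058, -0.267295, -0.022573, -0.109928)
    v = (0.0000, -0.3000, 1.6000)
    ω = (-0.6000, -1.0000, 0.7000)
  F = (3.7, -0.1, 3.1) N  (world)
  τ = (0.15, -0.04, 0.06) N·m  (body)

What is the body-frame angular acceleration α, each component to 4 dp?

precession coupling ω×(Iω) = (-0.0420, 0.0168, -0.0120)
α = I⁻¹(τ − ω×Iω) = (1.3714, -0.4733, 0.4000)

α = (1.3714, -0.4733, 0.4000)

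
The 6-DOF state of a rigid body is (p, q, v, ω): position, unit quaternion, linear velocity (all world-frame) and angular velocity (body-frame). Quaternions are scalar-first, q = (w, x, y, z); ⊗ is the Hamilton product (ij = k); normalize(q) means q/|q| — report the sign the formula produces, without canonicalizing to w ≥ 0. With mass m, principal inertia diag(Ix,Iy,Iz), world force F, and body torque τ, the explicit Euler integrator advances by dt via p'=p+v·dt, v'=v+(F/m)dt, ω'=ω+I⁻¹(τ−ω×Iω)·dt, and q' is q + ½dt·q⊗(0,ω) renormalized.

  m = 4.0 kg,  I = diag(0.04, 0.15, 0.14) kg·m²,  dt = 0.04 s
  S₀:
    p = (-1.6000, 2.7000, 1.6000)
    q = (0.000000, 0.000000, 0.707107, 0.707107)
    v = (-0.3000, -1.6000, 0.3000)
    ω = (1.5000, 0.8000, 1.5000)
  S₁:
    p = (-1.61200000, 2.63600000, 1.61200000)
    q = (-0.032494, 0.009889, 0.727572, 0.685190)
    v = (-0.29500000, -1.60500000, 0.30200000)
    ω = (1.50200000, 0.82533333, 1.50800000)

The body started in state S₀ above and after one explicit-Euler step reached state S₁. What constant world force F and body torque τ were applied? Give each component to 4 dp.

F = (0.5000, -0.5000, 0.2000)
τ = (-0.0100, -0.1300, 0.1600)

v₁ − v₀ = (0.00500000, -0.00500000, 0.00200000)
m·(v₁−v₀)/dt = (0.5000, -0.5000, 0.2000)
Δω = ω₁−ω₀ = (0.00200000, 0.02533333, 0.00800000)
precession coupling = (-0.0120, -0.2250, 0.1320)
I·α + gyro = (-0.0100, -0.1300, 0.1600)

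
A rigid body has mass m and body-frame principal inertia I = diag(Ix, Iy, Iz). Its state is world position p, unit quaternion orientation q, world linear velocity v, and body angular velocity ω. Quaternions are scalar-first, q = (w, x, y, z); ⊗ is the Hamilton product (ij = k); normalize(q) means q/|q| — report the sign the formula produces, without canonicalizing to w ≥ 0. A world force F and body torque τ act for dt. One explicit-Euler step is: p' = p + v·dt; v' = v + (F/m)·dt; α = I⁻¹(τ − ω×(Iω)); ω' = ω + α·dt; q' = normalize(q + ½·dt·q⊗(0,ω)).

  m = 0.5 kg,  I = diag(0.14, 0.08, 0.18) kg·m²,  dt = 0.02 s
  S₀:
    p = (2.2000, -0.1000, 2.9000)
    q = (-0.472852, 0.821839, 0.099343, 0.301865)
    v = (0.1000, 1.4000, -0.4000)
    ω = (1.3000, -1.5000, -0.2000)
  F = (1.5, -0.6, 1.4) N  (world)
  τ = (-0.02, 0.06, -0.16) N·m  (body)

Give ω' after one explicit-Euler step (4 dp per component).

ω' = (1.2929, -1.4876, -0.2308)

gyro term ω×Iω = (0.0300, 0.0104, 0.1170)
angular accel α = (-0.3571, 0.6200, -1.5389)
new body rate ω' = (1.2929, -1.4876, -0.2308)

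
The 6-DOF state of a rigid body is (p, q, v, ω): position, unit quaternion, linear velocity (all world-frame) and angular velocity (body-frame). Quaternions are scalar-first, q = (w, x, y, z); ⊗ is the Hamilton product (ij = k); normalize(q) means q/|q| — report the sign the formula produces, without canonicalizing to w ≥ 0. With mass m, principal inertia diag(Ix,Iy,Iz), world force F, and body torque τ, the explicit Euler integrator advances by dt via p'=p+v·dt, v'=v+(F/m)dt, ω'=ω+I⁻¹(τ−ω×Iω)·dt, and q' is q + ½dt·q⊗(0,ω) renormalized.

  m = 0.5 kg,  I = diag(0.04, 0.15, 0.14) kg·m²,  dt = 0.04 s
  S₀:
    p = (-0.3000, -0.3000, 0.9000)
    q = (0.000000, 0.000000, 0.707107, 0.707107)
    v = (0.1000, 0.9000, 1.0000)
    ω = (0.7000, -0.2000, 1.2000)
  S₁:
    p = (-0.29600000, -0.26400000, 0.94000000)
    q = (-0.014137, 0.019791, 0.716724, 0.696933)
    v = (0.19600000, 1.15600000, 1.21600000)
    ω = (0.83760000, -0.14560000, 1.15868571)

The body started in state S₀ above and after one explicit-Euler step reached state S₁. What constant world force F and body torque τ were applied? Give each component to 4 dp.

Δω = ω₁−ω₀ = (0.13760000, 0.05440000, -0.04131429)
I·α + gyro = (0.1400, 0.1200, -0.1600)
velocity change Δv = (0.09600000, 0.25600000, 0.21600000)
F = m·Δv/dt = (1.2000, 3.2000, 2.7000)

F = (1.2000, 3.2000, 2.7000)
τ = (0.1400, 0.1200, -0.1600)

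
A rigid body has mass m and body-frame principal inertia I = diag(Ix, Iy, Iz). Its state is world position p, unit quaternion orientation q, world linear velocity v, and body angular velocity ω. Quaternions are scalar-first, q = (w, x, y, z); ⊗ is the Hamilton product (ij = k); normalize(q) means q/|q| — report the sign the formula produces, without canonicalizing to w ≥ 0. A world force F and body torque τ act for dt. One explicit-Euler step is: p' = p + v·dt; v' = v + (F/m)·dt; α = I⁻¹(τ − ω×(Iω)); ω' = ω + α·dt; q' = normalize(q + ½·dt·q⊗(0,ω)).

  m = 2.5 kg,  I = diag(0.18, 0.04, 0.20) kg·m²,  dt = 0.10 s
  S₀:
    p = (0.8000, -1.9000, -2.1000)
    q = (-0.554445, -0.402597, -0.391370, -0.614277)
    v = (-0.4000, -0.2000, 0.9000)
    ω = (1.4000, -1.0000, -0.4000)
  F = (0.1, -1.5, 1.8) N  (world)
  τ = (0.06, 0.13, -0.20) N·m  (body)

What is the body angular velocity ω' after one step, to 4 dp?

angular accel α = (-0.0222, 2.9700, -1.9800)
new body rate ω' = (1.3978, -0.7030, -0.5980)

ω' = (1.3978, -0.7030, -0.5980)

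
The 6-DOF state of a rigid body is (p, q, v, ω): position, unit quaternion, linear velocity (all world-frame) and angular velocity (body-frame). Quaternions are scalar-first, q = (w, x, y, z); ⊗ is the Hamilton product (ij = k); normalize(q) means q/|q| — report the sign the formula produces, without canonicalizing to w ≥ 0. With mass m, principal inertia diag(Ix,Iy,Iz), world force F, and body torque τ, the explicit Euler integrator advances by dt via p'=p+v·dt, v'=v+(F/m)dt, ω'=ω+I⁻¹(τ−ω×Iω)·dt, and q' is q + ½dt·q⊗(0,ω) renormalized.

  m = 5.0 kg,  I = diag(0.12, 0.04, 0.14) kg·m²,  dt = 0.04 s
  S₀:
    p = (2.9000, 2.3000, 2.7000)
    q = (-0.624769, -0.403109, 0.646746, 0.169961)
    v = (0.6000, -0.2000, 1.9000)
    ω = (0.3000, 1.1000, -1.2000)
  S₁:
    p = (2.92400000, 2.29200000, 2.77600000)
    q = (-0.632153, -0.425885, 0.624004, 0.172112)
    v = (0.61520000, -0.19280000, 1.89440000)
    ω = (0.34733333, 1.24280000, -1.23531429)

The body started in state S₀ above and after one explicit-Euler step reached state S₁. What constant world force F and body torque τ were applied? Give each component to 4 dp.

Δv = v₁−v₀ = (0.01520000, 0.00720000, -0.00560000)
m·(v₁−v₀)/dt = (1.9000, 0.9000, -0.7000)
ω₁ − ω₀ = (0.04733333, 0.14280000, -0.03531429)
precession coupling = (-0.1320, 0.0072, -0.0264)
I·α + gyro = (0.0100, 0.1500, -0.1500)

F = (1.9000, 0.9000, -0.7000)
τ = (0.0100, 0.1500, -0.1500)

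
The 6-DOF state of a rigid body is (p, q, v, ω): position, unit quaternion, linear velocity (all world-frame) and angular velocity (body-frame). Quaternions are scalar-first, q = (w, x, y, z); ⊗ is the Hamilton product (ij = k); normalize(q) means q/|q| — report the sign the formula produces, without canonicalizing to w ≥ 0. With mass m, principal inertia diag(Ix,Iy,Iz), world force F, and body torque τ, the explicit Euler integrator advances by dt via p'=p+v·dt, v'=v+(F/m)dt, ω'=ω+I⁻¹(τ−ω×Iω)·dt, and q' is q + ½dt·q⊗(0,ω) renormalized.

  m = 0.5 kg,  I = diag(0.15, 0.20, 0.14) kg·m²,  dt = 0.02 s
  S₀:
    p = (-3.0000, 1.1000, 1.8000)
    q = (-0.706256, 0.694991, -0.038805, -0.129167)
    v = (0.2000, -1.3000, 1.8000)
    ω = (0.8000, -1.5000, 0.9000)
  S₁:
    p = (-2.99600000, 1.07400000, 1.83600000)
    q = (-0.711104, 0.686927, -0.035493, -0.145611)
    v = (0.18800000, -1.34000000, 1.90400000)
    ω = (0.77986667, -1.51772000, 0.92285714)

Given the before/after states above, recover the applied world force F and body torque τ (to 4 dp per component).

F = (-0.3000, -1.0000, 2.6000)
τ = (-0.0700, -0.1700, 0.1000)

ω₁ − ω₀ = (-0.02013333, -0.01772000, 0.02285714)
ω₀×(Iω₀) = (0.0810, 0.0072, -0.0600)
τ = I·(Δω/dt) + ω₀×(Iω₀) = (-0.0700, -0.1700, 0.1000)
Δv = v₁−v₀ = (-0.01200000, -0.04000000, 0.10400000)
applied force F = (-0.3000, -1.0000, 2.6000)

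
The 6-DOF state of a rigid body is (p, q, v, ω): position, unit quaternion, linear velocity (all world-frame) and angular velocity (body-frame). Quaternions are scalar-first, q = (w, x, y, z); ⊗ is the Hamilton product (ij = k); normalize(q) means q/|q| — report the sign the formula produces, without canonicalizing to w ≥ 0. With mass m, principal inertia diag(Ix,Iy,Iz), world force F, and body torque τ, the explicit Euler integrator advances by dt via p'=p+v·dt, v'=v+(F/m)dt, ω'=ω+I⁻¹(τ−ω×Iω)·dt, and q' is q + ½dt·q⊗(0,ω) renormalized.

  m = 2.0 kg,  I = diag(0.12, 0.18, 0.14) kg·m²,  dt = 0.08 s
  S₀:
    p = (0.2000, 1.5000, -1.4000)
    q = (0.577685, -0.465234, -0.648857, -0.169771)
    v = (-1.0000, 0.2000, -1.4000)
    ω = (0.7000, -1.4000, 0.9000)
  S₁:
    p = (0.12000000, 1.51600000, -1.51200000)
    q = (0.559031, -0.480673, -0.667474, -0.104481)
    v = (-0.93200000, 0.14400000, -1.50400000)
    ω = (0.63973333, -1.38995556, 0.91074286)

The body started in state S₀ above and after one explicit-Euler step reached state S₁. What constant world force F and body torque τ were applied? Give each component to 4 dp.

F = (1.7000, -1.4000, -2.6000)
τ = (-0.0400, 0.0100, -0.0400)

v₁ − v₀ = (0.06800000, -0.05600000, -0.10400000)
m·(v₁−v₀)/dt = (1.7000, -1.4000, -2.6000)
rate change Δω = (-0.06026667, 0.01004444, 0.01074286)
precession coupling = (0.0504, -0.0126, -0.0588)
I·α + gyro = (-0.0400, 0.0100, -0.0400)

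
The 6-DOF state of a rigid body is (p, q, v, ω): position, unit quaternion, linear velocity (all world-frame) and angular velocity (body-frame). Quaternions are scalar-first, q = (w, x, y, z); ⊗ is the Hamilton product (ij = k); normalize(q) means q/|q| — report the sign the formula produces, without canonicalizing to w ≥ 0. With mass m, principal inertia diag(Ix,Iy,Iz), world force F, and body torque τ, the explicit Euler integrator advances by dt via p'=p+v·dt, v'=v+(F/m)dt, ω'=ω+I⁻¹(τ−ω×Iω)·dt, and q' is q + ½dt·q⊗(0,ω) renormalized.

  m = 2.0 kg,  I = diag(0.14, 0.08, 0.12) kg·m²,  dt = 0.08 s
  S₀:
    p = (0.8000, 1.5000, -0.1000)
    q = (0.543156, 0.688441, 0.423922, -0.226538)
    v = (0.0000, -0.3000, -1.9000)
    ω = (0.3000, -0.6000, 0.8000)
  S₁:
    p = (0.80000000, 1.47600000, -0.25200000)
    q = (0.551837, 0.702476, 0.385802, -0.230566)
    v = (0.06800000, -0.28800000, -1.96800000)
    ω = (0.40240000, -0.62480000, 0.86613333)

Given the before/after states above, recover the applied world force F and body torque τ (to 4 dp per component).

Δω = ω₁−ω₀ = (0.10240000, -0.02480000, 0.06613333)
applied torque τ = (0.1600, -0.0200, 0.1100)
Δv = v₁−v₀ = (0.06800000, 0.01200000, -0.06800000)
m·(v₁−v₀)/dt = (1.7000, 0.3000, -1.7000)

F = (1.7000, 0.3000, -1.7000)
τ = (0.1600, -0.0200, 0.1100)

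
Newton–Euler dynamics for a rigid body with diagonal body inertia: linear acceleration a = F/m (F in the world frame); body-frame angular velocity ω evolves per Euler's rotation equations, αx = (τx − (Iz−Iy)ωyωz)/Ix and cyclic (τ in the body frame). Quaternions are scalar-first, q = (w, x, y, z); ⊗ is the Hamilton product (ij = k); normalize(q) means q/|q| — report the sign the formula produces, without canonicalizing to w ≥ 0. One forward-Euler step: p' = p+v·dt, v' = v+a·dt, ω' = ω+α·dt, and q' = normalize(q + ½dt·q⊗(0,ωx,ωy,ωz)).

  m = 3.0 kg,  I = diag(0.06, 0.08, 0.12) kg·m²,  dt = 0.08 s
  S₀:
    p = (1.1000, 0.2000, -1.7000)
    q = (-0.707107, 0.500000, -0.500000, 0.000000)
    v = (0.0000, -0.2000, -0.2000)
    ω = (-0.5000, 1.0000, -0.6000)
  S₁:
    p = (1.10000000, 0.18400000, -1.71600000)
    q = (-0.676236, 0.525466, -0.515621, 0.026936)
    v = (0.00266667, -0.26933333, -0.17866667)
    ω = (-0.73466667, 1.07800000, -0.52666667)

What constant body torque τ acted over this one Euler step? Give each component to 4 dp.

τ = (-0.2000, 0.0600, 0.1000)

rate change Δω = (-0.23466667, 0.07800000, 0.07333333)
τ = I·(Δω/dt) + ω₀×(Iω₀) = (-0.2000, 0.0600, 0.1000)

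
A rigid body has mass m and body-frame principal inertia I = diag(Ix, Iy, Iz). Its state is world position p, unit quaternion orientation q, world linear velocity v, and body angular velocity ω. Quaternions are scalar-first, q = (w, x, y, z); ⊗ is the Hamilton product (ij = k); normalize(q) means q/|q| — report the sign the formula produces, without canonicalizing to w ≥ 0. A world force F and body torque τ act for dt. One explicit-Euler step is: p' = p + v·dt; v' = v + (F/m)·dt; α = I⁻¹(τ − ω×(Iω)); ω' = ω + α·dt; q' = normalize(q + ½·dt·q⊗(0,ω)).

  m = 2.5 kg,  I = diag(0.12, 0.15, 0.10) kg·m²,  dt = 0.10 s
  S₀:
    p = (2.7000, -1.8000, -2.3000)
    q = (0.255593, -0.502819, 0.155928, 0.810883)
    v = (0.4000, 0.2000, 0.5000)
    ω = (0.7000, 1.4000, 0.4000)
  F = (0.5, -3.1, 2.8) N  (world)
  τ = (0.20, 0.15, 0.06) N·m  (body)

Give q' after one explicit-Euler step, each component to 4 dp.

Hamilton product q⊗(0,ω) = (-0.1906791, -0.8939499, 1.1265759, -0.7108590)
q + ½dt·q⊗(0,ω), renormalized = (0.2453, -0.5457, 0.2116, 0.7728)

q' = (0.2453, -0.5457, 0.2116, 0.7728)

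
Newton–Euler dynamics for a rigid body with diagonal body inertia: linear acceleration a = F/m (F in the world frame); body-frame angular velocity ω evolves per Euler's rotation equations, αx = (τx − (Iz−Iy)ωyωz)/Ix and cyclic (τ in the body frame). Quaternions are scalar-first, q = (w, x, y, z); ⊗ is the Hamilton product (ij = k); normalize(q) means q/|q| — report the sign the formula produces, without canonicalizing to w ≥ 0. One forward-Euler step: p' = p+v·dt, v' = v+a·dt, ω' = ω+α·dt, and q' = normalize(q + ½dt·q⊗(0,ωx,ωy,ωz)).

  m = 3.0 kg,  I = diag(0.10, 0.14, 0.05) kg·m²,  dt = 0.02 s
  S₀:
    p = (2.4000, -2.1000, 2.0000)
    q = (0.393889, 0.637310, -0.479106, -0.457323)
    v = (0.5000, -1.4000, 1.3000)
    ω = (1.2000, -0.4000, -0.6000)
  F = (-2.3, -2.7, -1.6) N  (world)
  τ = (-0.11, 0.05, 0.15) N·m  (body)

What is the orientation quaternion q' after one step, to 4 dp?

q' = (0.3815, 0.6430, -0.4823, -0.4564)

q⊗(0,ω) = (-1.2308082, 0.5772012, -0.3239572, 0.0836698)
updated quaternion q' = (0.3815, 0.6430, -0.4823, -0.4564)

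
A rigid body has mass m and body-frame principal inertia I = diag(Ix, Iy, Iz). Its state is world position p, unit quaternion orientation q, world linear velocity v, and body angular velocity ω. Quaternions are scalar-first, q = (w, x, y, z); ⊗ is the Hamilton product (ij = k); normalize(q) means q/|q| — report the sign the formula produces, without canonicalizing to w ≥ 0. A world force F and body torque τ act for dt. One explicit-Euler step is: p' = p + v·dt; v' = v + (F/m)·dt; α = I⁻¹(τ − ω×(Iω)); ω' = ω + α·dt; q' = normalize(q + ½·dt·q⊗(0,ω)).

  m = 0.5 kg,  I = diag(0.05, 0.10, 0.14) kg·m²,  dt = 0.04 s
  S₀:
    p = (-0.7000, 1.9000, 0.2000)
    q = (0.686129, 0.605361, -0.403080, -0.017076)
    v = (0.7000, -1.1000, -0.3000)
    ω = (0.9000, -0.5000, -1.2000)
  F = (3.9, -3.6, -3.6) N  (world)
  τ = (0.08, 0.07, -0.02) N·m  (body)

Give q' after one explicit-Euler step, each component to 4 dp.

Hamilton product q⊗(0,ω) = (-0.7668561, 1.0926741, 0.3680003, -0.7632633)
q + ½dt·q⊗(0,ω), renormalized = (0.6705, 0.6269, -0.3955, -0.0323)

q' = (0.6705, 0.6269, -0.3955, -0.0323)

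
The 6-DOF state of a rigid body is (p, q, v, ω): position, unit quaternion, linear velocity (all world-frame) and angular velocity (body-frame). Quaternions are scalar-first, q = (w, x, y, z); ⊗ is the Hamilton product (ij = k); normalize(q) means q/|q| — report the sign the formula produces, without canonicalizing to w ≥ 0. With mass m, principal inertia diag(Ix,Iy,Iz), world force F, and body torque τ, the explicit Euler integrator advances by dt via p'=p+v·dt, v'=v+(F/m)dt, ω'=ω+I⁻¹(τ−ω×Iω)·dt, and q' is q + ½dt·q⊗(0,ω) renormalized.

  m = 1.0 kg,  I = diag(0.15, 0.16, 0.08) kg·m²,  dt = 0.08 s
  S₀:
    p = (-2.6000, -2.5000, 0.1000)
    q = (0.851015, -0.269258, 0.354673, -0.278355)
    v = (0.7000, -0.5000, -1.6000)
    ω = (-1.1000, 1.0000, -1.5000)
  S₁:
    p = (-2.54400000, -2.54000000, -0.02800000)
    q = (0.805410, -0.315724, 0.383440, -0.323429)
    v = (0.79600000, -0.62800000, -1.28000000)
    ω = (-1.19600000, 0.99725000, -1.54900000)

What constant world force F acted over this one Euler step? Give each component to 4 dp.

v₁ − v₀ = (0.09600000, -0.12800000, 0.32000000)
m·(v₁−v₀)/dt = (1.2000, -1.6000, 4.0000)

F = (1.2000, -1.6000, 4.0000)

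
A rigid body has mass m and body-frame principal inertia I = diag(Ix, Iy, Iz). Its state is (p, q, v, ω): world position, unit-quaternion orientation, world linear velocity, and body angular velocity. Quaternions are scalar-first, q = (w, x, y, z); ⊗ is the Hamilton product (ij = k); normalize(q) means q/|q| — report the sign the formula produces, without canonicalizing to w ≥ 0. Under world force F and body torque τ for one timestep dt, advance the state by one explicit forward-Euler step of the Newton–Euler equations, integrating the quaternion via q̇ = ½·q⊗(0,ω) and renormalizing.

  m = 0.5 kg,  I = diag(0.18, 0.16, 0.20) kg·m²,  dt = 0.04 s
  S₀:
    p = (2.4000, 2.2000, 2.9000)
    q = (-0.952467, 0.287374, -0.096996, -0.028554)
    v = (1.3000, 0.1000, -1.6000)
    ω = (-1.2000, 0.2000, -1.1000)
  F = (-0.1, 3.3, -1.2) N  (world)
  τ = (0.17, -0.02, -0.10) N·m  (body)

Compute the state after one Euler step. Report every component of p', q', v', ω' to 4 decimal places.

p' = (2.4520, 2.2040, 2.8360)
q' = (-0.9453, 0.3123, -0.0937, -0.0088)
v' = (1.2920, 0.3640, -1.6960)
ω' = (-1.1603, 0.2016, -1.1210)

gyro term ω×Iω = (-0.0088, -0.0264, 0.0048)
(τ − ω×Iω)/I = (0.9933, 0.0400, -0.5240)
ω' = ω + α·dt = (-1.1603, 0.2016, -1.1210)
q⊗(0,ω) = (0.3328386, 1.2553668, 0.1598828, 0.9887933)
q' = normalize(q + ½dt·q⊗(0,ω)) = (-0.9453, 0.3123, -0.0937, -0.0088)
new position p' = (2.4520, 2.2040, 2.8360)
v' = v + a·dt = (1.2920, 0.3640, -1.6960)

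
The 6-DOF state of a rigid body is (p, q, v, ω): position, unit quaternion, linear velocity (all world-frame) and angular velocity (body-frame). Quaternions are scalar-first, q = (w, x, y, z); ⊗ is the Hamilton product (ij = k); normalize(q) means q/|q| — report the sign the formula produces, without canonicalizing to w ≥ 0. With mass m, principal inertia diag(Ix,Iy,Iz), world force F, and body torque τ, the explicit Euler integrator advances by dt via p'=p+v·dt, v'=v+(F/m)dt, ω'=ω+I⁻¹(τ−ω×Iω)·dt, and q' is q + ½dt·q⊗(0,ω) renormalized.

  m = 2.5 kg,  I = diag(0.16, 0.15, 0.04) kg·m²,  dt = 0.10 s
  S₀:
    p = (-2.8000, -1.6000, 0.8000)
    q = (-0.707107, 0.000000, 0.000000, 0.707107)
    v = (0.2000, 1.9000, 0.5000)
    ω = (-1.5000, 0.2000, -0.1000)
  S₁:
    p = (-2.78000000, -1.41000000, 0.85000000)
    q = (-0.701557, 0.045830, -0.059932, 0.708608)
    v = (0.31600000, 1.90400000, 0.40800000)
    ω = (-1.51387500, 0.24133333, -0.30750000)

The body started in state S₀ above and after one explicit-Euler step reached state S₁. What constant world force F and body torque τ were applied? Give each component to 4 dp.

F = (2.9000, 0.1000, -2.3000)
τ = (-0.0200, 0.0800, -0.0800)

ω₁ − ω₀ = (-0.01387500, 0.04133333, -0.20750000)
τ = I·(Δω/dt) + ω₀×(Iω₀) = (-0.0200, 0.0800, -0.0800)
v₁ − v₀ = (0.11600000, 0.00400000, -0.09200000)
F = m·Δv/dt = (2.9000, 0.1000, -2.3000)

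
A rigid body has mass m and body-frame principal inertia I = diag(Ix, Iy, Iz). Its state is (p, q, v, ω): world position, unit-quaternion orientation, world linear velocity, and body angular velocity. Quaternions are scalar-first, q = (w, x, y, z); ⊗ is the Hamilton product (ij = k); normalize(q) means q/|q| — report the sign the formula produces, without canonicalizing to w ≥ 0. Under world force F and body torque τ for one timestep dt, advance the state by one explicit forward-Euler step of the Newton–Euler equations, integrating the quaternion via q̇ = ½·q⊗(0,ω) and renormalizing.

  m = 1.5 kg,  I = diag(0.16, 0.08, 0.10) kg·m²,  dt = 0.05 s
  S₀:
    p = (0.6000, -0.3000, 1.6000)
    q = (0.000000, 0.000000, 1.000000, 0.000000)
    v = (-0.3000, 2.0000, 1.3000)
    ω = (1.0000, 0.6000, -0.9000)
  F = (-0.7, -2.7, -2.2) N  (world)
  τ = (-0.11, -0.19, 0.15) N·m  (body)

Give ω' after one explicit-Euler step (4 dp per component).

ω' = (0.9690, 0.5150, -0.8010)

gyro term ω×Iω = (-0.0108, -0.0540, -0.0480)
(τ − ω×Iω)/I = (-0.6200, -1.7000, 1.9800)
ω' = ω + α·dt = (0.9690, 0.5150, -0.8010)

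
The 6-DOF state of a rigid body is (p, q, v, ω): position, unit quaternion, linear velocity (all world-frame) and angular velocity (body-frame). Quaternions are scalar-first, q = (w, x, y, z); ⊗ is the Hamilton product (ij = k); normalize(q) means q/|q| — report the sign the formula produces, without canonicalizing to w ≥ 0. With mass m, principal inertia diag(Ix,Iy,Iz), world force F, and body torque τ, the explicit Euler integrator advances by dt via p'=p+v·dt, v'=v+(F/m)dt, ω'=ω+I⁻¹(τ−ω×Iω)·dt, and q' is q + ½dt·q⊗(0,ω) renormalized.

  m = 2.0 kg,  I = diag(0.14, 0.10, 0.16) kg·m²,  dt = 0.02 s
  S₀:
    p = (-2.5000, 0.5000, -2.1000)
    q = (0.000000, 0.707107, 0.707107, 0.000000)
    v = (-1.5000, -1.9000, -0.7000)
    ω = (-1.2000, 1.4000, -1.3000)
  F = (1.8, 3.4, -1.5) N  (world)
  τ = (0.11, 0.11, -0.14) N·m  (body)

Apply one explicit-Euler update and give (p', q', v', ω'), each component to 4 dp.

p' = (-2.5300, 0.4620, -2.1140)
q' = (-0.0014, 0.6977, 0.7161, 0.0184)
v' = (-1.4820, -1.8660, -0.7150)
ω' = (-1.1687, 1.4282, -1.3259)

a = (0.9000, 1.7000, -0.7500)
p' = p + v·dt = (-2.5300, 0.4620, -2.1140)
v' = v + a·dt = (-1.4820, -1.8660, -0.7150)
(τ − ω×Iω)/I = (1.5657, 1.4120, -1.2950)
new body rate ω' = (-1.1687, 1.4282, -1.3259)
2q̇ = q⊗(0,ω) = (-0.1414214, -0.9192391, 0.9192391, 1.8384782)
updated quaternion q' = (-0.0014, 0.6977, 0.7161, 0.0184)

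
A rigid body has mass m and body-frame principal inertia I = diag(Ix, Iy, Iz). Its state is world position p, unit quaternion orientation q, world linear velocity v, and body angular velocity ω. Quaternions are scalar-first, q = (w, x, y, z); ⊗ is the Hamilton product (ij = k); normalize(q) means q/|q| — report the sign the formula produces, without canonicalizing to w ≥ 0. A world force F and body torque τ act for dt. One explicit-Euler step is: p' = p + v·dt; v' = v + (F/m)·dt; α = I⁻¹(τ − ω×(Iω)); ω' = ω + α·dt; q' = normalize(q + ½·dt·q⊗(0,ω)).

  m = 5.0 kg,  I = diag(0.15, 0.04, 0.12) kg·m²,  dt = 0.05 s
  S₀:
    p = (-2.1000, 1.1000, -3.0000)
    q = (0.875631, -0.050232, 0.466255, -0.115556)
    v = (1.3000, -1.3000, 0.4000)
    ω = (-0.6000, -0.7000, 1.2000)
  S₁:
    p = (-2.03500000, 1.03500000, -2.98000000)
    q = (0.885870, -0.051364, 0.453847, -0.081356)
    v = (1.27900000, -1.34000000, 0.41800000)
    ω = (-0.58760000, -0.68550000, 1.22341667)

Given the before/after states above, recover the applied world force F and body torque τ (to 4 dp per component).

F = (-2.1000, -4.0000, 1.8000)
τ = (-0.0300, -0.0100, 0.0100)

rate change Δω = (0.01240000, 0.01450000, 0.02341667)
ω₀×(Iω₀) = (-0.0672, -0.0216, -0.0462)
applied torque τ = (-0.0300, -0.0100, 0.0100)
velocity change Δv = (-0.02100000, -0.04000000, 0.01800000)
m·(v₁−v₀)/dt = (-2.1000, -4.0000, 1.8000)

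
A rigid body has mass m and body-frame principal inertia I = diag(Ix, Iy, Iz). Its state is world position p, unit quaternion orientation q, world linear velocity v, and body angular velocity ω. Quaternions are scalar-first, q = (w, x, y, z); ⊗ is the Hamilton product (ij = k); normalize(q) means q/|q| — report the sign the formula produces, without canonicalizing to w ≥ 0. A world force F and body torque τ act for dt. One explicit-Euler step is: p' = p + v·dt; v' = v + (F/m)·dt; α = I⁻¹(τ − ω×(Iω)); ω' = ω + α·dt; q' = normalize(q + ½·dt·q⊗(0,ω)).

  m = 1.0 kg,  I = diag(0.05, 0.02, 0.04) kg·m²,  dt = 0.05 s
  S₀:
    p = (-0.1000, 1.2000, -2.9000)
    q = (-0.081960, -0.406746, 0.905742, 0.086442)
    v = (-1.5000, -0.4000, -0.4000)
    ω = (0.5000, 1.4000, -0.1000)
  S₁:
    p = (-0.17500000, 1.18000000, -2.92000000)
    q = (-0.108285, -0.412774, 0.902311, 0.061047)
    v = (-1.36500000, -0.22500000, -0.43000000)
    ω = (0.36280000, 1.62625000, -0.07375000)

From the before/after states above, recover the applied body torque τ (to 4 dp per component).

rate change Δω = (-0.13720000, 0.22625000, 0.02625000)
gyro term ω₀×Iω₀ = (-0.0028, -0.0005, -0.0210)
applied torque τ = (-0.1400, 0.0900, 0.0000)

τ = (-0.1400, 0.0900, 0.0000)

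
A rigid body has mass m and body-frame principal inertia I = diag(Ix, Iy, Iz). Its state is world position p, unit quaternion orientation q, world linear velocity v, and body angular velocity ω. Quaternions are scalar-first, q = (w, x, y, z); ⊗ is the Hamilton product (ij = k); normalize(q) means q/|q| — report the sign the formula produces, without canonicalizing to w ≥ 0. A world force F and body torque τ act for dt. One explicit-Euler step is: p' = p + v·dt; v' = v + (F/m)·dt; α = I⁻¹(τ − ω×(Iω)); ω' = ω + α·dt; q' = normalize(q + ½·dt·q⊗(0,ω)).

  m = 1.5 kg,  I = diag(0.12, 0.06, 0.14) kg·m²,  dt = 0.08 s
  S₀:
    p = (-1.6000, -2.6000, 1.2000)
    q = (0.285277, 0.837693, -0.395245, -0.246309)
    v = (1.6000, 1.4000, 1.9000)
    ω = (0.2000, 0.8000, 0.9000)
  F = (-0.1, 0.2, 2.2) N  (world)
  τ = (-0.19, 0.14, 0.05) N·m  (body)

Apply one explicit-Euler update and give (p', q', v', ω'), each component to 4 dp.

p' = (-1.4720, -2.4880, 1.3520)
q' = (0.2997, 0.8326, -0.4177, -0.2058)
v' = (1.5947, 1.4107, 2.0173)
ω' = (0.0349, 0.9915, 0.9341)

linear accel F/m = (-0.0667, 0.1333, 1.4667)
p + v·dt = (-1.4720, -2.4880, 1.3520)
v' = v + a·dt = (1.5947, 1.4107, 2.0173)
precession coupling ω×(Iω) = (0.0576, -0.0036, -0.0096)
angular accel α = (-2.0633, 2.3933, 0.4257)
ω' = ω + α·dt = (0.0349, 0.9915, 0.9341)
q⊗(0,ω) = (0.3703355, -0.1016179, -0.5749639, 1.0059527)
updated quaternion q' = (0.2997, 0.8326, -0.4177, -0.2058)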